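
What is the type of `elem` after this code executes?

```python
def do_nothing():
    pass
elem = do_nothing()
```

A function with no return statement returns None

NoneType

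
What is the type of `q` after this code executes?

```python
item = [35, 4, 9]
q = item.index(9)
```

list.index() returns int

int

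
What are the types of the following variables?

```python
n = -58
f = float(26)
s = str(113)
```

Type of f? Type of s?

f is float; s is str

float, str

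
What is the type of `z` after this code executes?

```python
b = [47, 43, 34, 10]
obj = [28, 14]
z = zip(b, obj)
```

zip() returns a zip iterator object

zip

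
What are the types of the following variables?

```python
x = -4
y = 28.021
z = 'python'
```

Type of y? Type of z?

y is float; z is str

float, str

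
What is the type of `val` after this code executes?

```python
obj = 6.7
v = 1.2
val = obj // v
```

float // float returns float (floor division preserves float type)

float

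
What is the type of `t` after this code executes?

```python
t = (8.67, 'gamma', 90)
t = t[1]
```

Index 1 of tuple is 'gamma' which is str

str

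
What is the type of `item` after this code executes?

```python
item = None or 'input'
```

'or' with None returns the other value ('input', str)

str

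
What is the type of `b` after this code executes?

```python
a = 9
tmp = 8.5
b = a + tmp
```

int + float returns float (9 + 8.5 = 17.5)

float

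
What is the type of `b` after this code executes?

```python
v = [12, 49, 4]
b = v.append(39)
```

list.append() returns None (mutates in place)

NoneType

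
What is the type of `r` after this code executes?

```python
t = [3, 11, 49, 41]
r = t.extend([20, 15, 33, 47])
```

list.extend() returns None

NoneType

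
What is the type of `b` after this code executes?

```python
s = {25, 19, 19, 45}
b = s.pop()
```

Popping from a set of ints returns int

int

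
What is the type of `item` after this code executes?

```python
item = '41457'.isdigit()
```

str.isdigit() returns bool

bool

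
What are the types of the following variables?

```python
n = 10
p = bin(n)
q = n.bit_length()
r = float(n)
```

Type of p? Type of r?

bin() returns str; float() returns float

str, float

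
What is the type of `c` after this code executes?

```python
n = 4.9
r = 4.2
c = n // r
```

float // float returns float (floor division preserves float type)

float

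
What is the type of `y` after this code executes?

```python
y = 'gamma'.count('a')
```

str.count() returns int

int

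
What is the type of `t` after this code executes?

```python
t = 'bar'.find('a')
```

str.find() returns int (index, or -1)

int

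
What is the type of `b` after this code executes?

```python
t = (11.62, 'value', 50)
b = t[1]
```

Index 1 of tuple is 'value' which is str

str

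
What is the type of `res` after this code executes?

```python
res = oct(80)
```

oct() returns str representation

str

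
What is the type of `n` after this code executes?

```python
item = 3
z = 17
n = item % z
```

int % int returns int (3 % 17 = 3)

int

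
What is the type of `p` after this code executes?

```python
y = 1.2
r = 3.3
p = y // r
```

float // float returns float (floor division preserves float type)

float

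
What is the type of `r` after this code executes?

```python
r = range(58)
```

range() returns a range object

range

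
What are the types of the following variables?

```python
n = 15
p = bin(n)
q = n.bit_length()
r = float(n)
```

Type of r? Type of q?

float() returns float; int.bit_length() returns int

float, int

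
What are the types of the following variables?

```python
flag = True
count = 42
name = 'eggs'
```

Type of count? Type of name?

count is int; name is str

int, str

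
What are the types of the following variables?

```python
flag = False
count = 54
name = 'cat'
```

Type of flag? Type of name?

flag is bool; name is str

bool, str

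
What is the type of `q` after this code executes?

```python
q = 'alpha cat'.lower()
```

str.lower() returns str

str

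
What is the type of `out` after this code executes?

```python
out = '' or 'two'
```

'or' returns first truthy value ('two', which is str)

str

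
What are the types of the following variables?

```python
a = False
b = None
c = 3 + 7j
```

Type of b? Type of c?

b is NoneType; c is complex

NoneType, complex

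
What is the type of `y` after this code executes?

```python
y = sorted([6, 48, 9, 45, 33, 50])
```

sorted() always returns list

list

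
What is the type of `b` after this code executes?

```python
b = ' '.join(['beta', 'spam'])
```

str.join() returns str

str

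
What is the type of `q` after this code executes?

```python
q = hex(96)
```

hex() returns str representation

str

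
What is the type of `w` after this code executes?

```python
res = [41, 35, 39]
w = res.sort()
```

list.sort() returns None (sorts in place)

NoneType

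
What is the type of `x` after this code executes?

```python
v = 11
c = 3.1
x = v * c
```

int * float returns float (11 * 3.1 = 34.1)

float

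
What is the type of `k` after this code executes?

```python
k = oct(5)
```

oct() returns str representation

str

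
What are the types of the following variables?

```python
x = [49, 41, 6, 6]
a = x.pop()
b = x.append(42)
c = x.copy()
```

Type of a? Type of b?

list.pop() returns the element (int); list.append() returns None

int, NoneType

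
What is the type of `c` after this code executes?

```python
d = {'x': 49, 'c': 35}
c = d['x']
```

Accessing dict[str, int] with key 'x' returns int value 49

int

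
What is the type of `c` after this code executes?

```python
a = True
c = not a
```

'not' always returns bool

bool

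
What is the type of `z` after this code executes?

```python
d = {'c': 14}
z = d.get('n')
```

dict.get() returns None when key 'n' is not found and no default given

NoneType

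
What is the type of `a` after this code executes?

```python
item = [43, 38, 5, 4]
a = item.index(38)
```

list.index() returns int

int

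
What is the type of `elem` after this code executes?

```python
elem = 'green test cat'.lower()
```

str.lower() returns str

str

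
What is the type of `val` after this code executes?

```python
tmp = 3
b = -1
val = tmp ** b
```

int ** negative int returns float

float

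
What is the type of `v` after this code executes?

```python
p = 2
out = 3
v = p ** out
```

int ** positive int returns int (2 ** 3 = 8)

int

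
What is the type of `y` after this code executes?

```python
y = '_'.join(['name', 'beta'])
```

str.join() returns str

str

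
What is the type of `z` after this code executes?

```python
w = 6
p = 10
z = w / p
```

int / int always returns float in Python 3 (6 / 10 = 0.6)

float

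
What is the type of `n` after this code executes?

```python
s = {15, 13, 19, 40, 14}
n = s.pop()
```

Popping from a set of ints returns int

int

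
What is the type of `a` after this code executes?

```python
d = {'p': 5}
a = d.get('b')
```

dict.get() returns None when key 'b' is not found and no default given

NoneType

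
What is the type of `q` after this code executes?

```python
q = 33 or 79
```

'or' returns the first truthy value (33, which is int)

int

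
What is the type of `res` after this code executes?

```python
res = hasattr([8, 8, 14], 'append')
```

hasattr() returns bool

bool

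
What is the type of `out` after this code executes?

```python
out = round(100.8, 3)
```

round() with ndigits arg returns float

float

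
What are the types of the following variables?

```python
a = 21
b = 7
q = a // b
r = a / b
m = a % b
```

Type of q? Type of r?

int // int returns int; int / int returns float

int, float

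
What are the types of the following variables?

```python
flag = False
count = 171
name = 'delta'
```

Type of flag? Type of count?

flag is bool; count is int

bool, int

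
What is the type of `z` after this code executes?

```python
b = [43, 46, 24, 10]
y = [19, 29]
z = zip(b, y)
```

zip() returns a zip iterator object

zip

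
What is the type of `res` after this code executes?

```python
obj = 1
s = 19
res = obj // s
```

int // int returns int (1 // 19 = 0)

int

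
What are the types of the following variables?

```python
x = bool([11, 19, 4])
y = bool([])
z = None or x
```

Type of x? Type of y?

bool() returns bool; bool() returns bool

bool, bool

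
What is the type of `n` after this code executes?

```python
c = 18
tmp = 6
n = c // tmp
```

int // int returns int (18 // 6 = 3)

int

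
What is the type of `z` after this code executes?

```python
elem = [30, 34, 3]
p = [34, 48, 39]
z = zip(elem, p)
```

zip() returns a zip iterator object

zip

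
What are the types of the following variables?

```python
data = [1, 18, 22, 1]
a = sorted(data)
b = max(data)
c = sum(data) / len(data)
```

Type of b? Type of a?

max of ints returns int; sorted() returns list

int, list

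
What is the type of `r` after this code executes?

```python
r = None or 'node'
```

'or' with None returns the other value ('node', str)

str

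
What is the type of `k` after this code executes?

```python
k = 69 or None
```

'or' returns first truthy value (69, int)

int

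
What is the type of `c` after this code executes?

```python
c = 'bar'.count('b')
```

str.count() returns int

int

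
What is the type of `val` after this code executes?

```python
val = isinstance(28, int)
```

isinstance() returns bool

bool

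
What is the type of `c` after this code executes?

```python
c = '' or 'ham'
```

'or' returns first truthy value ('ham', which is str)

str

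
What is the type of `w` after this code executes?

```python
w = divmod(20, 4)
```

divmod() returns a tuple (quotient, remainder)

tuple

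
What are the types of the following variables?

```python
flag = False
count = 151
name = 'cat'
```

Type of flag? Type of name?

flag is bool; name is str

bool, str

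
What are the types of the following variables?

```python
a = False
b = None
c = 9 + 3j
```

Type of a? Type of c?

a is bool; c is complex

bool, complex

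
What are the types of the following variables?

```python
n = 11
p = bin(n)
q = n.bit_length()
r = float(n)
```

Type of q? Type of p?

int.bit_length() returns int; bin() returns str

int, str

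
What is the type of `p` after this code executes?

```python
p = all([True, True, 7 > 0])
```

all() returns bool

bool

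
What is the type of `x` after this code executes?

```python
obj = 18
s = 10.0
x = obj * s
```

int * float returns float (18 * 10.0 = 180.0)

float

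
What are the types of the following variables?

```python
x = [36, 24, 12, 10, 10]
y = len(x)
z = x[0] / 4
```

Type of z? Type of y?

int / int returns float; len() returns int

float, int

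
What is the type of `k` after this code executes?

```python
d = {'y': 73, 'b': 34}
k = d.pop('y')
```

dict.pop() returns the value (int)

int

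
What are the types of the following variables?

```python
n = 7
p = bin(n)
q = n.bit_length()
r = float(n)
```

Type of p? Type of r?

bin() returns str; float() returns float

str, float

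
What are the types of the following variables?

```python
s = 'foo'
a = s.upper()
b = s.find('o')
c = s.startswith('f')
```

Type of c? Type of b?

str.startswith() returns bool; str.find() returns int

bool, int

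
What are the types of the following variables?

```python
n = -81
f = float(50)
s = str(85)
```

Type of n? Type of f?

n is int; f is float

int, float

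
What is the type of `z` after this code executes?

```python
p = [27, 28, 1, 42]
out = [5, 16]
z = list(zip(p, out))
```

list(zip(...)) returns a list of tuples

list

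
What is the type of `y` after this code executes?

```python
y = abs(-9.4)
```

abs() of float returns float

float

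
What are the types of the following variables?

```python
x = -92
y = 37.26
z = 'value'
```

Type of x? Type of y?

x is int; y is float

int, float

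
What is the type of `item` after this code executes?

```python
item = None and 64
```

'and' returns first falsy value (None)

NoneType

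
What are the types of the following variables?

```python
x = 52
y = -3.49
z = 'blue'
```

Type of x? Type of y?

x is int; y is float

int, float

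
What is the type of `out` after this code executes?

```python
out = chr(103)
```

chr() returns str (single character)

str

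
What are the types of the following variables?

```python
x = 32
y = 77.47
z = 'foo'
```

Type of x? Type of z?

x is int; z is str

int, str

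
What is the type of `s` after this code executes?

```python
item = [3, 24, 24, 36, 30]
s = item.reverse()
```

list.reverse() returns None

NoneType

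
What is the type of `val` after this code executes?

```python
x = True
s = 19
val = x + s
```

bool + int returns int (True is 1, so 1 + 19 = 20)

int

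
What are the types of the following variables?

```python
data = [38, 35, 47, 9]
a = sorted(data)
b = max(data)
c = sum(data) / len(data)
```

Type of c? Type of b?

int / int returns float; max of ints returns int

float, int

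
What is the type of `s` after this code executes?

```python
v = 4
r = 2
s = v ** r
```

int ** positive int returns int (4 ** 2 = 16)

int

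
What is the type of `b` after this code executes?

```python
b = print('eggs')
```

print() returns None

NoneType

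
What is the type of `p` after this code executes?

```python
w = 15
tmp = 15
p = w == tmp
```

Equality comparison returns bool

bool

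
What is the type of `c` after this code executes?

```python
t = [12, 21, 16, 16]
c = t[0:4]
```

Slicing a list always returns a list

list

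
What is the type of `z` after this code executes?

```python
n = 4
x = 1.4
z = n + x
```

int + float returns float (4 + 1.4 = 5.4)

float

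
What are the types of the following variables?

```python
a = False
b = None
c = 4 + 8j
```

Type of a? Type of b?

a is bool; b is NoneType

bool, NoneType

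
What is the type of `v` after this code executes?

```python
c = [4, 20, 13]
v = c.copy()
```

list.copy() returns list

list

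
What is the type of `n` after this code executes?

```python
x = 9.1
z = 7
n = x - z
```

float - int returns float (9.1 - 7 = 2.1)

float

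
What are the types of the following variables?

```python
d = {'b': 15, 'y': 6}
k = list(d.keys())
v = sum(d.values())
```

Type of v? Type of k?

sum of int values returns int; list(...) returns list

int, list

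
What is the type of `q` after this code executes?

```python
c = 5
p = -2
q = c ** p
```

int ** negative int returns float

float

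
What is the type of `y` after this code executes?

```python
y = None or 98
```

'or' with None returns the other value (98, int)

int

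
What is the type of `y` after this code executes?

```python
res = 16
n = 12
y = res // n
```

int // int returns int (16 // 12 = 1)

int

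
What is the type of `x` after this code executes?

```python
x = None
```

None has type NoneType

NoneType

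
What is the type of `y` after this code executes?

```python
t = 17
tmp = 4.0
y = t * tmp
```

int * float returns float (17 * 4.0 = 68.0)

float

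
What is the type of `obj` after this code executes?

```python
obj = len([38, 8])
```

len() always returns int

int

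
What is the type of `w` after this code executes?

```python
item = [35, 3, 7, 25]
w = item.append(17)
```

list.append() returns None (mutates in place)

NoneType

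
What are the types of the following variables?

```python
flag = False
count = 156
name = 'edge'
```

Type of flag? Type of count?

flag is bool; count is int

bool, int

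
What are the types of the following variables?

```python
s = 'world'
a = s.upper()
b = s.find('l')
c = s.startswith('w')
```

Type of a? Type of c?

str.upper() returns str; str.startswith() returns bool

str, bool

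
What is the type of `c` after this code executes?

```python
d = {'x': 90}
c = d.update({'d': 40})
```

dict.update() returns None

NoneType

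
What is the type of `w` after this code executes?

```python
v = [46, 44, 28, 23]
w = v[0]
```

Indexing a list of ints returns int (v[0] = 46)

int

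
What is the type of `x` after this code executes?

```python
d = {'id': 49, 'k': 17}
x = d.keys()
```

.keys() returns a dict_keys view object

dict_keys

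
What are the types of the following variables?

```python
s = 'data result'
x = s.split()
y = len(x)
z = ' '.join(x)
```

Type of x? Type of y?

str.split() returns list; len() returns int

list, int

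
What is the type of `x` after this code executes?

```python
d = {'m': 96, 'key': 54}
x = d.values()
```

.values() returns a dict_values view object

dict_values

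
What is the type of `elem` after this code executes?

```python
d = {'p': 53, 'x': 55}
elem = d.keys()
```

.keys() returns a dict_keys view object

dict_keys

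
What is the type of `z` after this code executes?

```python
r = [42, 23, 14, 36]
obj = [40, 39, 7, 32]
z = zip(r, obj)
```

zip() returns a zip iterator object

zip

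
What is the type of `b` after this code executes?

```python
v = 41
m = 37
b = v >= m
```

Comparison operators return bool

bool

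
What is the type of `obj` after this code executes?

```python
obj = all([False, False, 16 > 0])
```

all() returns bool

bool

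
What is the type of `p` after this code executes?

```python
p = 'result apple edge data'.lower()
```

str.lower() returns str

str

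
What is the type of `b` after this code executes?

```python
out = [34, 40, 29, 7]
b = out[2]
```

Indexing a list of ints returns int (out[2] = 29)

int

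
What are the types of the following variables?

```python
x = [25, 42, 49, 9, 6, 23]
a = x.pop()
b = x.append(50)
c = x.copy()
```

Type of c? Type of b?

list.copy() returns list; list.append() returns None

list, NoneType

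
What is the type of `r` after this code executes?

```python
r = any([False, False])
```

any() returns bool

bool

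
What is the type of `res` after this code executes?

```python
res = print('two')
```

print() returns None

NoneType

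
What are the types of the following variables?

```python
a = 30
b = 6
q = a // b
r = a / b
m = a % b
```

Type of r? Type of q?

int / int returns float; int // int returns int

float, int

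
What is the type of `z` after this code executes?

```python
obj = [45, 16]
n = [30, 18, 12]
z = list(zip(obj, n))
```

list(zip(...)) returns a list of tuples

list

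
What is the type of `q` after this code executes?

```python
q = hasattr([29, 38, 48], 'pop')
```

hasattr() returns bool

bool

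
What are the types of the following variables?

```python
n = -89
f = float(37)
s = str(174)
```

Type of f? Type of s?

f is float; s is str

float, str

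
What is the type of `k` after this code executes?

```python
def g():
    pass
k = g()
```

A function with no return statement returns None

NoneType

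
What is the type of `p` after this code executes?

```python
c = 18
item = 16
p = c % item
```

int % int returns int (18 % 16 = 2)

int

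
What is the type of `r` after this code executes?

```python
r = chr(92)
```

chr() returns str (single character)

str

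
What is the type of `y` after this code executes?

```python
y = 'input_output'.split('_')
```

str.split() returns list

list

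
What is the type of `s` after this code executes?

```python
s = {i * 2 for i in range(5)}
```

A set comprehension {expr for x in iterable} produces a set

set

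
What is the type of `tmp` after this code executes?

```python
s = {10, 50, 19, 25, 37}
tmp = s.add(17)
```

set.add() returns None (mutates in place)

NoneType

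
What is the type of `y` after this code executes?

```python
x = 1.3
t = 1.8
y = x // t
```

float // float returns float (floor division preserves float type)

float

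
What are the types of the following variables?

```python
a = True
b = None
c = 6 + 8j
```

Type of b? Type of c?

b is NoneType; c is complex

NoneType, complex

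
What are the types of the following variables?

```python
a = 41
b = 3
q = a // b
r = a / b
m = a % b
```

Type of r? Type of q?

int / int returns float; int // int returns int

float, int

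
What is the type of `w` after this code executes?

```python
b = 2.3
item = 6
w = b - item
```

float - int returns float (2.3 - 6 = -3.7)

float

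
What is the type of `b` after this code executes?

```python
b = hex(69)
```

hex() returns str representation

str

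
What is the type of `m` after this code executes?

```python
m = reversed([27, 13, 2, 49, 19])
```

reversed() on a list returns a list_reverseiterator

list_reverseiterator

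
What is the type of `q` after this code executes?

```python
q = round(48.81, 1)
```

round() with ndigits arg returns float

float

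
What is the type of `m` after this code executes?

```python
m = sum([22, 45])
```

sum() of ints returns int

int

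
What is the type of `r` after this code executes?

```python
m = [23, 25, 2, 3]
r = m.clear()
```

list.clear() returns None

NoneType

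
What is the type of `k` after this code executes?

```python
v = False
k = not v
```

'not' always returns bool

bool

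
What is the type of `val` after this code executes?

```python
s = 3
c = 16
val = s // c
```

int // int returns int (3 // 16 = 0)

int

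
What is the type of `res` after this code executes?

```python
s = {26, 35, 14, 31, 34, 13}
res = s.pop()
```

Popping from a set of ints returns int

int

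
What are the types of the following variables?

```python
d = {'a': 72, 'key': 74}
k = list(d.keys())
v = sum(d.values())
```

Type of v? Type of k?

sum of int values returns int; list(...) returns list

int, list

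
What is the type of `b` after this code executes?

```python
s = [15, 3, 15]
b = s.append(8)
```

list.append() returns None (mutates in place)

NoneType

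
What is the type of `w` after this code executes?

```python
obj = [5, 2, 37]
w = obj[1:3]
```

Slicing a list always returns a list

list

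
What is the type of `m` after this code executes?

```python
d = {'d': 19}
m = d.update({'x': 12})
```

dict.update() returns None

NoneType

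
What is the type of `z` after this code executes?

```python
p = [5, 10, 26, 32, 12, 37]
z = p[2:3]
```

Slicing a list always returns a list

list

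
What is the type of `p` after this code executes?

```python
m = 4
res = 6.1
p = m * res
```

int * float returns float (4 * 6.1 = 24.4)

float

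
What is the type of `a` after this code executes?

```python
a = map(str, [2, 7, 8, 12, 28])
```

map() returns a map iterator object

map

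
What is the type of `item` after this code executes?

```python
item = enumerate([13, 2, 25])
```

enumerate() returns an enumerate iterator object

enumerate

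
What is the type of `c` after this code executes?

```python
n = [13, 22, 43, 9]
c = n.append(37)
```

list.append() returns None (mutates in place)

NoneType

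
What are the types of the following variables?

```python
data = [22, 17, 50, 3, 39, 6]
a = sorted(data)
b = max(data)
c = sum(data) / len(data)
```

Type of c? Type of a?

int / int returns float; sorted() returns list

float, list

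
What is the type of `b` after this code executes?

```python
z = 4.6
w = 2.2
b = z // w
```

float // float returns float (floor division preserves float type)

float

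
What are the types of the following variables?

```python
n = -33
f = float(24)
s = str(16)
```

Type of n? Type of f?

n is int; f is float

int, float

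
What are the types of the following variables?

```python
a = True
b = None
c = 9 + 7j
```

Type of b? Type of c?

b is NoneType; c is complex

NoneType, complex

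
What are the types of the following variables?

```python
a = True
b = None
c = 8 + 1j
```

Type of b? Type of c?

b is NoneType; c is complex

NoneType, complex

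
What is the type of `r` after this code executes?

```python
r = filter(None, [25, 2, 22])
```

filter() returns a filter iterator object

filter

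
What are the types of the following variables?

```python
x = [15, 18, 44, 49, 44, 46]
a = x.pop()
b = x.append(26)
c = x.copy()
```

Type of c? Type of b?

list.copy() returns list; list.append() returns None

list, NoneType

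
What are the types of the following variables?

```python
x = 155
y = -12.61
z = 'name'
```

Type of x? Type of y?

x is int; y is float

int, float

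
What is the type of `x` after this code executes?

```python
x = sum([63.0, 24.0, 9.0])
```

sum() of floats returns float

float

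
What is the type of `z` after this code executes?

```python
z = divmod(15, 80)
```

divmod() returns a tuple (quotient, remainder)

tuple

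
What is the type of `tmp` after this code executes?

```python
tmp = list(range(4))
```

list(range(...)) returns list

list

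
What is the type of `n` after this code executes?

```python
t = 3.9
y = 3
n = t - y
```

float - int returns float (3.9 - 3 = 0.9)

float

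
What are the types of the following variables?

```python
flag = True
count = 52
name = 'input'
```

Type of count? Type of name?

count is int; name is str

int, str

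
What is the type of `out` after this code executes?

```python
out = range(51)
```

range() returns a range object

range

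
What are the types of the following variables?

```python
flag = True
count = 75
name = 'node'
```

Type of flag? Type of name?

flag is bool; name is str

bool, str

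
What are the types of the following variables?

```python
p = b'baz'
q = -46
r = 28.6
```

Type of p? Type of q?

p is bytes; q is int

bytes, int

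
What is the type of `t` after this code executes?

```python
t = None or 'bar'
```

'or' with None returns the other value ('bar', str)

str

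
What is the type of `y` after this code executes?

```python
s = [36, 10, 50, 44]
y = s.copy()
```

list.copy() returns list

list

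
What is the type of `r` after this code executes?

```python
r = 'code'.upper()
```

str.upper() returns str

str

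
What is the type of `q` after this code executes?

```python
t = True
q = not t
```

'not' always returns bool

bool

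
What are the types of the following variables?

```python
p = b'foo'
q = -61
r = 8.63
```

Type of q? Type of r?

q is int; r is float

int, float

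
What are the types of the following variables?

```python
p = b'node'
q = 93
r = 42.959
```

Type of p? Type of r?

p is bytes; r is float

bytes, float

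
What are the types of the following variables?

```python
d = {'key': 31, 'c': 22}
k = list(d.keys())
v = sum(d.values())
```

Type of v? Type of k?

sum of int values returns int; list(...) returns list

int, list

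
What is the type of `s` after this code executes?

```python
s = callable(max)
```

callable() returns bool

bool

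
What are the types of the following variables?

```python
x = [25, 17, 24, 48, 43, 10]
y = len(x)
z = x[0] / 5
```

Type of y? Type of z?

len() returns int; int / int returns float

int, float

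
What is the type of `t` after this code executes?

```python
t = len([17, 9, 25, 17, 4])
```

len() always returns int

int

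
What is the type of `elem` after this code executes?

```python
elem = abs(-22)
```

abs() of int returns int

int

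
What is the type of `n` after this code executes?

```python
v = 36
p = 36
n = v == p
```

Equality comparison returns bool

bool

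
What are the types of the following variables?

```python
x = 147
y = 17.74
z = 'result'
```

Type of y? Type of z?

y is float; z is str

float, str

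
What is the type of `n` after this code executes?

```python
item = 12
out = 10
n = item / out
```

int / int always returns float in Python 3 (12 / 10 = 1.2)

float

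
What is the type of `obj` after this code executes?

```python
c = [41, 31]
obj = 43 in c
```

'in' operator returns bool

bool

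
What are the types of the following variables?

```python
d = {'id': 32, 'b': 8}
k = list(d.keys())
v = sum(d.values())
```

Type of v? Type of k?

sum of int values returns int; list(...) returns list

int, list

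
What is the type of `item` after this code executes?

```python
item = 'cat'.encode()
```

str.encode() returns bytes

bytes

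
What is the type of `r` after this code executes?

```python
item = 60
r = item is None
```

'is' comparison returns bool

bool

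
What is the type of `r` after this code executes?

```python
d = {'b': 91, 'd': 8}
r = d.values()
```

.values() returns a dict_values view object

dict_values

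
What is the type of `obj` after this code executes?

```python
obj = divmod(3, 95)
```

divmod() returns a tuple (quotient, remainder)

tuple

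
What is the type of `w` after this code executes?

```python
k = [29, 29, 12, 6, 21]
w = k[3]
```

Indexing a list of ints returns int (k[3] = 6)

int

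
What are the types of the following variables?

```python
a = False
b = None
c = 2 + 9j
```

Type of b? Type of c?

b is NoneType; c is complex

NoneType, complex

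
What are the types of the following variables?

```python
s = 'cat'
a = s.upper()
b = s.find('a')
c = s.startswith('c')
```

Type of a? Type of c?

str.upper() returns str; str.startswith() returns bool

str, bool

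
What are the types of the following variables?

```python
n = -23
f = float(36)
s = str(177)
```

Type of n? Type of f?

n is int; f is float

int, float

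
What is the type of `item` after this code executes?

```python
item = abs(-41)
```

abs() of int returns int

int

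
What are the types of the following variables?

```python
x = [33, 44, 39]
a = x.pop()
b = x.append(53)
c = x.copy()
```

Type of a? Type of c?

list.pop() returns the element (int); list.copy() returns list

int, list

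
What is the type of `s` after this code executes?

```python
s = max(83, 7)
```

max() of ints returns int

int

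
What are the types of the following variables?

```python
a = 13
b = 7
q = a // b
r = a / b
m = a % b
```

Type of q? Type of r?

int // int returns int; int / int returns float

int, float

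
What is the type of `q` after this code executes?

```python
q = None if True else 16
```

Ternary: condition is True, if branch (None) taken → NoneType

NoneType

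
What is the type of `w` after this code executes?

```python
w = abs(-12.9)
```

abs() of float returns float

float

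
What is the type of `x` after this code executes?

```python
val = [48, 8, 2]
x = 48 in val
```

'in' operator returns bool

bool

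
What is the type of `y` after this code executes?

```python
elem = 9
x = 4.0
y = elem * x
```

int * float returns float (9 * 4.0 = 36.0)

float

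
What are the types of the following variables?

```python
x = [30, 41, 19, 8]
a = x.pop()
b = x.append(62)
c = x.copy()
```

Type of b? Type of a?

list.append() returns None; list.pop() returns the element (int)

NoneType, int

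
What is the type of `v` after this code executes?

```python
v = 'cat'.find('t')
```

str.find() returns int (index, or -1)

int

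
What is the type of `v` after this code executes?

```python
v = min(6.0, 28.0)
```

min() of floats returns float

float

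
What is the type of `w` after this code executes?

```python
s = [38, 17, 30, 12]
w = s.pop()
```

list.pop() returns the popped element (int here)

int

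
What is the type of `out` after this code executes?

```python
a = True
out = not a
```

'not' always returns bool

bool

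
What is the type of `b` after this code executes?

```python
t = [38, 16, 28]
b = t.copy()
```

list.copy() returns list

list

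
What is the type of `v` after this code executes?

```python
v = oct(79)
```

oct() returns str representation

str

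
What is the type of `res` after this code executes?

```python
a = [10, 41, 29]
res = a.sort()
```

list.sort() returns None (sorts in place)

NoneType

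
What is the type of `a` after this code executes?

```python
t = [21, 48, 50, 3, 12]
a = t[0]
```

Indexing a list of ints returns int (t[0] = 21)

int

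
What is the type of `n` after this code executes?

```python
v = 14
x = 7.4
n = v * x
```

int * float returns float (14 * 7.4 = 103.6)

float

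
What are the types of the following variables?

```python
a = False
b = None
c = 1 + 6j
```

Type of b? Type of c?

b is NoneType; c is complex

NoneType, complex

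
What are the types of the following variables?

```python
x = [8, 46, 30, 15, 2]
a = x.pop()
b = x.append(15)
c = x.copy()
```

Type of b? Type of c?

list.append() returns None; list.copy() returns list

NoneType, list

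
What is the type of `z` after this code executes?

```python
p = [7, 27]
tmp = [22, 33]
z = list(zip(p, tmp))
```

list(zip(...)) returns a list of tuples

list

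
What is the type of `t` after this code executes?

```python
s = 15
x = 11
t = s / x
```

int / int always returns float in Python 3 (15 / 11 = 1.36364)

float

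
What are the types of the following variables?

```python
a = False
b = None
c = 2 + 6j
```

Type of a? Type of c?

a is bool; c is complex

bool, complex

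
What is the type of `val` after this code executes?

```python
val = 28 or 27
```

'or' returns the first truthy value (28, which is int)

int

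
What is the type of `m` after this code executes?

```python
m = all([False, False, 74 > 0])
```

all() returns bool

bool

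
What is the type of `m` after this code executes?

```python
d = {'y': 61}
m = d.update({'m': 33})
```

dict.update() returns None

NoneType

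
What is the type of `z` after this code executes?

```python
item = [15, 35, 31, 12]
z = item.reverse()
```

list.reverse() returns None

NoneType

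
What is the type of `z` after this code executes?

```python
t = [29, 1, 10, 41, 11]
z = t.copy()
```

list.copy() returns list

list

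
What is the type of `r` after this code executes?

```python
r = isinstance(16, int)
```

isinstance() returns bool

bool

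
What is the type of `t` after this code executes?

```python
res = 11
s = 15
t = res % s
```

int % int returns int (11 % 15 = 11)

int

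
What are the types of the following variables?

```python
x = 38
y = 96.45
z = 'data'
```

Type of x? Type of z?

x is int; z is str

int, str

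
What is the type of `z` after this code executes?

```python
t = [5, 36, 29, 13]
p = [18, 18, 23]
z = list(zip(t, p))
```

list(zip(...)) returns a list of tuples

list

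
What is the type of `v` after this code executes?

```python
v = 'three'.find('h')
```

str.find() returns int (index, or -1)

int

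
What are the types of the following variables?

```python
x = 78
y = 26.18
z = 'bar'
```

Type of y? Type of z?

y is float; z is str

float, str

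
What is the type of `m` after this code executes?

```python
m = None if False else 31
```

Ternary: condition is False, else branch (31) taken → int

int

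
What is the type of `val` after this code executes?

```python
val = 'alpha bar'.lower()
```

str.lower() returns str

str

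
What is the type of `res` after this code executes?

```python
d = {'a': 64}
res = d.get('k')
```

dict.get() returns None when key 'k' is not found and no default given

NoneType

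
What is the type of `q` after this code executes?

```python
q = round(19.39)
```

round() with no ndigits arg returns int

int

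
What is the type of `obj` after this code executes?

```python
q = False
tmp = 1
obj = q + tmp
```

bool + int returns int (False is 0, so 0 + 1 = 1)

int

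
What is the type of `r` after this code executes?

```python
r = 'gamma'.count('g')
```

str.count() returns int

int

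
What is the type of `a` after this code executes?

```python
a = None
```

None has type NoneType

NoneType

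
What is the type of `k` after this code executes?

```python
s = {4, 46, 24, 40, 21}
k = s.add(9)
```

set.add() returns None (mutates in place)

NoneType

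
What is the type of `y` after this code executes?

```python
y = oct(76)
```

oct() returns str representation

str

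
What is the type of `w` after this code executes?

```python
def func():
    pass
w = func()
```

A function with no return statement returns None

NoneType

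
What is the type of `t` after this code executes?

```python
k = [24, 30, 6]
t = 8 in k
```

'in' operator returns bool

bool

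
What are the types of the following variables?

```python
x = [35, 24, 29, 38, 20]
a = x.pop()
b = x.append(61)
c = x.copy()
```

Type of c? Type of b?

list.copy() returns list; list.append() returns None

list, NoneType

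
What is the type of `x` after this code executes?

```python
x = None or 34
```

'or' with None returns the other value (34, int)

int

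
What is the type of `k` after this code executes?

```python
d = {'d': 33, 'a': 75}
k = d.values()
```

.values() returns a dict_values view object

dict_values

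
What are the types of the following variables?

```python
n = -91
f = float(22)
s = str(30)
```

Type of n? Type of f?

n is int; f is float

int, float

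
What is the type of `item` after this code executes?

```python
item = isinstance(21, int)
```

isinstance() returns bool

bool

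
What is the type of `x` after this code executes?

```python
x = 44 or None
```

'or' returns first truthy value (44, int)

int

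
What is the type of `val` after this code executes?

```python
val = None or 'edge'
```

'or' with None returns the other value ('edge', str)

str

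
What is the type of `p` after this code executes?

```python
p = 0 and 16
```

'and' returns the first falsy value (0, which is int)

int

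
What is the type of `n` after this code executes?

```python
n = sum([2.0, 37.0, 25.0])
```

sum() of floats returns float

float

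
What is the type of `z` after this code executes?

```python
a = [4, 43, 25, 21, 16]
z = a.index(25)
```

list.index() returns int

int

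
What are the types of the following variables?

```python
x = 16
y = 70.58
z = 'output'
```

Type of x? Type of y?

x is int; y is float

int, float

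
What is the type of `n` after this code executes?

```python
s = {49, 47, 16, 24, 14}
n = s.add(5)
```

set.add() returns None (mutates in place)

NoneType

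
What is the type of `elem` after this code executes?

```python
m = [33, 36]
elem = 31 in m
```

'in' operator returns bool

bool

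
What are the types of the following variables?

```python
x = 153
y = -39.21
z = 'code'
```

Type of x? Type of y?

x is int; y is float

int, float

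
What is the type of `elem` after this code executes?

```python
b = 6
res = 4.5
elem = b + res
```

int + float returns float (6 + 4.5 = 10.5)

float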